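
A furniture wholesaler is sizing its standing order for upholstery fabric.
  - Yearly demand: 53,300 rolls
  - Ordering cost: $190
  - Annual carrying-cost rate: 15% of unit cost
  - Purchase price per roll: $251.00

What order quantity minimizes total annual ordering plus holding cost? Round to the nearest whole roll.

H = i·C = 0.15 × $251 = $37.6500 per roll-year
Optimal lot size Q* = (2 × 53,300 × $190 / $37.65)^½ ≈ 733.45

733 rolls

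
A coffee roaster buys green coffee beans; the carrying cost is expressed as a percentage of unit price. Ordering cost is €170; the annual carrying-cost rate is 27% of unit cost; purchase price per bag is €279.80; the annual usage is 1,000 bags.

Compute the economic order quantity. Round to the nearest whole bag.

Holding cost per bag per year: H = 27% × €279.8 = €75.5460
2DS/H = 2·1,000·170/75.546 = 4,500.57
EOQ = √4,500.57 ≈ 67.09

67 bags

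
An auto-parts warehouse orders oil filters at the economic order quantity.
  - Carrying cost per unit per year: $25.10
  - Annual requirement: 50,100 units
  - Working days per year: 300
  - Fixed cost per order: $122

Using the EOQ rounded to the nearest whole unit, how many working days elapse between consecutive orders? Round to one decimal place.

4.2 days

EOQ = √(2DS/H) = √(2 × 50,100 × 122 / 25.1)
    = √(487,027.89) ≈ 697.87 → Q = 698 units
Cycle time = (working days × Q)/D = (300 × 698) / 50,100 = 4.180 days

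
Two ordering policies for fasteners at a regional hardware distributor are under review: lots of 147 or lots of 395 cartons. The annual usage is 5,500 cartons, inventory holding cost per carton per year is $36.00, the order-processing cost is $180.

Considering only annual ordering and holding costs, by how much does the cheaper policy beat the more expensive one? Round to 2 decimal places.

For each Q, cost = (D/Q)·S + (Q/2)·H.
TC(147) = (5,500/147)×180 + (147/2)×36 = $9,380.69
TC(395) = (5,500/395)×180 + (395/2)×36 = $9,616.33
|ΔTC| = |$9,380.69 − $9,616.33| = $235.64

$235.64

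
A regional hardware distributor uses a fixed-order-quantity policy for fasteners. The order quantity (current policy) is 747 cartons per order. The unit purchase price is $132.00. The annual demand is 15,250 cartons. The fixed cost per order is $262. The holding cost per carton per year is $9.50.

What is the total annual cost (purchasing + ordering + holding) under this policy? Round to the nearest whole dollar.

$2,021,897

Orders/yr = 15,250/747 = 20.415; ordering cost = 20.415 × $262 = $5,348.73
Average inventory = 747/2 = 373.5; holding cost = 373.5 × $9.5 = $3,548.25
Purchase cost = D·C = 15,250 × 132 = $2,013,000.00
Total = $5,348.73 + $3,548.25 + $2,013,000.00 = $2,021,896.98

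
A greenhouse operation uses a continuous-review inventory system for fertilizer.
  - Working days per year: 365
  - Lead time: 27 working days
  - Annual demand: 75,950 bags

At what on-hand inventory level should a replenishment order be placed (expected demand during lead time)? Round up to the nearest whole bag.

5,619 bags

Daily demand d = 75,950 / 365 = 208.082 bags/day
Demand during lead time = 208.082 × 27 = 5,618.22
Reorder point = 5,618.22 → round up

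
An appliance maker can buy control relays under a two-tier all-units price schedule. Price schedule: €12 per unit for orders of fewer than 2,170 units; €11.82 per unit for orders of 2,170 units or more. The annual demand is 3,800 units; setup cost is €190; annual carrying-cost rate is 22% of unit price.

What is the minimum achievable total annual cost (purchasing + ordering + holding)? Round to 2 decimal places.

€47,552.48

H₁ = 22%×€12 = €2.6400;  H₂ = 22%×€11.82 = €2.6004
EOQ₁ = √(2×3,800×190/2.6400) = 739.57  (< 2,170, feasible at tier 1)
EOQ₂ = √(2×3,800×190/2.6004) = 745.18  (< 2,170 → use Q = 2,170 at tier-2 price)
TC(tier 1 (EOQ₁), Q≈739.6) = €47,552.48
TC(tier 2, Q≈2,170.0) = €48,070.15
Minimum at tier 1 (EOQ₁): €47,552.48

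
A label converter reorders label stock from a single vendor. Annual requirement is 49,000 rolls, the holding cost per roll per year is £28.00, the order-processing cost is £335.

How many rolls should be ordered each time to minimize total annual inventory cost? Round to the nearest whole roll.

1,083 rolls

2DS/H = 2·49,000·335/28 = 1,172,500.00
EOQ = √1,172,500.00 ≈ 1,082.82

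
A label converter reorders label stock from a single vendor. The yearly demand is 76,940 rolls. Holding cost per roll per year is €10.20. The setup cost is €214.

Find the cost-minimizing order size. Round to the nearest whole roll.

1,797 rolls

Optimal lot size Q* = (2 × 76,940 × €214 / €10.2)^½ ≈ 1,796.79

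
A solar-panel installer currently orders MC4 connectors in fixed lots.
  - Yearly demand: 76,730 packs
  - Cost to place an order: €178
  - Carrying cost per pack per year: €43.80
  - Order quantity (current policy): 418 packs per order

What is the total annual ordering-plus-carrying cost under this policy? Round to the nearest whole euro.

Orders/yr = 76,730/418 = 183.565; ordering cost = 183.565 × €178 = €32,674.50
Average inventory = 418/2 = 209; holding cost = 209 × €43.8 = €9,154.20
Total = €32,674.50 + €9,154.20 = €41,828.70

€41,829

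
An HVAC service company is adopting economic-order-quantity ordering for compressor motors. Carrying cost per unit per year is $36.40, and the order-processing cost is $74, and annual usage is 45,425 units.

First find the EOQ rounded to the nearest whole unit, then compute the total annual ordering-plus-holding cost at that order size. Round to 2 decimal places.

Optimal lot size Q* = (2 × 45,425 × $74 / $36.4)^½ ≈ 429.76 → Q = 430 units
Orders/yr = 45,425/430 = 105.640; ordering cost = 105.640 × $74 = $7,817.33
Average inventory = 430/2 = 215; holding cost = 215 × $36.4 = $7,826.00
Total = $7,817.33 + $7,826.00 = $15,643.33

$15,643.33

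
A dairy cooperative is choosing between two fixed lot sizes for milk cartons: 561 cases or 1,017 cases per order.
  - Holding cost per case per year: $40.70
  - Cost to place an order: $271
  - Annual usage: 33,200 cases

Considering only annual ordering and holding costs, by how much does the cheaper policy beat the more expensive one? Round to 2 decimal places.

For each Q, cost = (D/Q)·S + (Q/2)·H.
TC(561) = (33,200/561)×271 + (561/2)×40.7 = $27,454.14
TC(1,017) = (33,200/1,017)×271 + (1,017/2)×40.7 = $29,542.75
Lots of 561 are cheaper by $2,088.61.

$2,088.61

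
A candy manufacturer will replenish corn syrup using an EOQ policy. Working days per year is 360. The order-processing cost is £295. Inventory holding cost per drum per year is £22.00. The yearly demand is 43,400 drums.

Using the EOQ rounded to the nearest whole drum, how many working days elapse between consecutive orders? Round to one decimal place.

9.0 days

EOQ = √(2DS/H) = √(2 × 43,400 × 295 / 22)
    = √(1,163,909.09) ≈ 1,078.85 → Q = 1,079 drums
T = Q/D × 360 days = 1,079/43,400 × 360 = 8.950 days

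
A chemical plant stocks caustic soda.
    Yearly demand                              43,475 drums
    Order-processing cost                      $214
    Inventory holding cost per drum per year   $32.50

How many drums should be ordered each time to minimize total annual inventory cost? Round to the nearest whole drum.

EOQ = √(2DS/H) = √(2 × 43,475 × 214 / 32.5)
    = √(572,532.31) ≈ 756.66

757 drums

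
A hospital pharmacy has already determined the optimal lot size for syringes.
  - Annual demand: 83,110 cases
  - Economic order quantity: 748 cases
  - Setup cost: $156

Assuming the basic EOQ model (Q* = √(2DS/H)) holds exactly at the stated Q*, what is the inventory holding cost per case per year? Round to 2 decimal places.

From Q* = √(2DS/H) ⇒ Q*² = 2DS/H.
H = 2DS / Q² = 2 × 83,110 × 156 / 748² = 46.3452

$46.35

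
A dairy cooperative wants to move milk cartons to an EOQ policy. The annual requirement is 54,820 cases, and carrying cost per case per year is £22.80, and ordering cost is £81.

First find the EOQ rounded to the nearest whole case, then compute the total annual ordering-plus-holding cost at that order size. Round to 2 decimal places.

Q* = √(2·D·S / H) = √(2·54,820·81 / 22.8) = √389,510.5 ≈ 624.11 → Q = 624 cases
Orders/yr = 54,820/624 = 87.853; ordering cost = 87.853 × £81 = £7,116.06
Average inventory = 624/2 = 312; holding cost = 312 × £22.8 = £7,113.60
Total = £7,116.06 + £7,113.60 = £14,229.66

£14,229.66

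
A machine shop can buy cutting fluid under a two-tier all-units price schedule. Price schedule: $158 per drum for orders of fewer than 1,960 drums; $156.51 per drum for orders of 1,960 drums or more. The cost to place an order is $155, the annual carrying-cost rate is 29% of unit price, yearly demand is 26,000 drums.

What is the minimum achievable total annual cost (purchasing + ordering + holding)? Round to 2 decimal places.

$4,115,796.26

H₁ = 29%×$158 = $45.8200;  H₂ = 29%×$156.51 = $45.3879
EOQ₁ = √(2×26,000×155/45.8200) = 419.41  (< 1,960, feasible at tier 1)
EOQ₂ = √(2×26,000×155/45.3879) = 421.40  (< 1,960 → use Q = 1,960 at tier-2 price)
TC(tier 1 (EOQ₁), Q≈419.4) = $4,127,217.42
TC(tier 2, Q≈1,960.0) = $4,115,796.26
Minimum at tier 2: $4,115,796.26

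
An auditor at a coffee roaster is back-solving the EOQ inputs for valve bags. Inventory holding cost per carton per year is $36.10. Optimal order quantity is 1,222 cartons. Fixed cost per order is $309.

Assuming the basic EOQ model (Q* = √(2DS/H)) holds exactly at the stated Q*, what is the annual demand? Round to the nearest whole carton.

EOQ relation: Q² = 2DS/H, so rearrange for the unknown.
D = Q²H / (2S) = 1,222² × 36.1 / (2 × 309) = 87,229.05

87,229 cartons per year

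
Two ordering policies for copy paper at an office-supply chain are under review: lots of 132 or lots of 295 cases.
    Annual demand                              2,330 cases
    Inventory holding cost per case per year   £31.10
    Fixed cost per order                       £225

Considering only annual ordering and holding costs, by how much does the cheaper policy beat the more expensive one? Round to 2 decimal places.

£340.18

TC(Q) = (D/Q)S + (Q/2)H
TC(132) = (2,330/132)×225 + (132/2)×31.1 = £6,024.19
TC(295) = (2,330/295)×225 + (295/2)×31.1 = £6,364.37
Cheaper: Q = 132.  Difference = £340.18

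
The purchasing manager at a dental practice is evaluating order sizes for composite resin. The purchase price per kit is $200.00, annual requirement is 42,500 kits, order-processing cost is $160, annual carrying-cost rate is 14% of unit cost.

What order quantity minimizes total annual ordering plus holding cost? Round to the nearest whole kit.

697 kits

Holding cost per kit per year: H = 14% × $200 = $28.0000
2DS/H = 2·42,500·160/28 = 485,714.29
EOQ = √485,714.29 ≈ 696.93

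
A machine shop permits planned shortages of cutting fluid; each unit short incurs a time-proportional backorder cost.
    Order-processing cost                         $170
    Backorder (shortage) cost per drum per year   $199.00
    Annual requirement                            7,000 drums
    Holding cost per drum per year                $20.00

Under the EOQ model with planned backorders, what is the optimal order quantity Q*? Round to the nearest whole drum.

Q* = √(2DS/H) · √((H + b)/b)
   = √(2 × 7,000 × 170 / 20) · √((20 + 199) / 199)
   = 344.964 × 1.0490 ≈ 361.88

362 drums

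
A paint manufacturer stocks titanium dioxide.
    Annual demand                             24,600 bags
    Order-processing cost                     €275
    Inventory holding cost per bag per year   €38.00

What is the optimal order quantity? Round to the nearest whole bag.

2DS/H = 2·24,600·275/38 = 356,052.63
EOQ = √356,052.63 ≈ 596.70

597 bags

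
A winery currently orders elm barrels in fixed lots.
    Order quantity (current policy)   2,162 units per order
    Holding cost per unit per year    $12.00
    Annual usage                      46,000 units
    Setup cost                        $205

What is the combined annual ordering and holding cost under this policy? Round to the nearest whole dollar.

Orders/yr = 46,000/2,162 = 21.277; ordering cost = 21.277 × $205 = $4,361.70
Average inventory = 2,162/2 = 1081; holding cost = 1081 × $12 = $12,972.00
Total = $4,361.70 + $12,972.00 = $17,333.70

$17,334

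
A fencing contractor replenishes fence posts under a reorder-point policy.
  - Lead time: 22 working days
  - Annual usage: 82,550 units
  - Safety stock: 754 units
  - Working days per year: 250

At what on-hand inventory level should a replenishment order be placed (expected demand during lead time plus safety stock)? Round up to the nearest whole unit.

Daily demand d = 82,550 / 250 = 330.200 units/day
Demand during lead time = 330.200 × 22 = 7,264.40
Reorder point = 7,264.40 + 754 = 8,018.40 → round up

8,019 units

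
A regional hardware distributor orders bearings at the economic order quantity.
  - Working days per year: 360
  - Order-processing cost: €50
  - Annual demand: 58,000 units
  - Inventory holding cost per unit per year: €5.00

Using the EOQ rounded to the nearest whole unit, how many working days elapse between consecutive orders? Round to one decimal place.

6.7 days

Q* = √(2·D·S / H) = √(2·58,000·50 / 5) = √1,160,000.0 ≈ 1,077.03 → Q = 1,077 units
T = Q/D × 360 days = 1,077/58,000 × 360 = 6.685 days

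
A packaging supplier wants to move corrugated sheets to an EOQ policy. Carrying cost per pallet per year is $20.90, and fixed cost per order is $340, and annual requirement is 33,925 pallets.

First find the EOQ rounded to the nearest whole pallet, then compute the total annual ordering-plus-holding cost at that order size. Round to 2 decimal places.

$21,957.74

Q* = √(2·D·S / H) = √(2·33,925·340 / 20.9) = √1,103,779.9 ≈ 1,050.61 → Q = 1,051 pallets
Annual ordering cost = (D/Q)·S = (33,925/1,051) × 340 = $10,974.79
Annual holding cost  = (Q/2)·H = (1,051/2) × 20.9 = $10,982.95
Total = $10,974.79 + $10,982.95 = $21,957.74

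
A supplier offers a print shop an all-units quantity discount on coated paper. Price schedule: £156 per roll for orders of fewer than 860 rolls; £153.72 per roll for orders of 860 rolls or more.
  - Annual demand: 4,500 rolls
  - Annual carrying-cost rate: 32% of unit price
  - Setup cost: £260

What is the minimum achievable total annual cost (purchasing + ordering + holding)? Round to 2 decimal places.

£712,808.00

H₁ = 32%×£156 = £49.9200;  H₂ = 32%×£153.72 = £49.1904
EOQ₁ = √(2×4,500×260/49.9200) = 216.51  (< 860, feasible at tier 1)
EOQ₂ = √(2×4,500×260/49.1904) = 218.11  (< 860 → use Q = 860 at tier-2 price)
TC(tier 1 (EOQ₁), Q≈216.5) = £712,808.00
TC(tier 2, Q≈860.0) = £714,252.34
Minimum at tier 1 (EOQ₁): £712,808.00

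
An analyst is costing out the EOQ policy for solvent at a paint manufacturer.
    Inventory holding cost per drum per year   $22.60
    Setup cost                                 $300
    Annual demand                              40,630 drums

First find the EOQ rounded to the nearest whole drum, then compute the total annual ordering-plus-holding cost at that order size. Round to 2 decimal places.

$23,472.17

Optimal lot size Q* = (2 × 40,630 × $300 / $22.6)^½ ≈ 1,038.59 → Q = 1,039 drums
Ordering: D/Q × S = 40,630/1,039 × $300 = $11,731.47
Holding:  Q/2 × H = 1,039/2 × $22.6 = $11,740.70
Total = $11,731.47 + $11,740.70 = $23,472.17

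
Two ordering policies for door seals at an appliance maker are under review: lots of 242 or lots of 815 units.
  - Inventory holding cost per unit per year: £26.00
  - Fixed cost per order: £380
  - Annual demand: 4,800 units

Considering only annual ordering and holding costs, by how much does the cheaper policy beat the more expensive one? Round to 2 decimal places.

For each Q, cost = (D/Q)·S + (Q/2)·H.
TC(242) = (4,800/242)×380 + (242/2)×26 = £10,683.19
TC(815) = (4,800/815)×380 + (815/2)×26 = £12,833.04
Cheaper: Q = 242.  Difference = £2,149.85

£2,149.85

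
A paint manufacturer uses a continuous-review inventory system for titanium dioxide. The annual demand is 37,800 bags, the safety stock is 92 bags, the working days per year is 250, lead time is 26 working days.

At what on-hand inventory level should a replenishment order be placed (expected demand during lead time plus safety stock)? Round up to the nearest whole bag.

Daily demand d = 37,800 / 250 = 151.200 bags/day
Demand during lead time = 151.200 × 26 = 3,931.20
Reorder point = 3,931.20 + 92 = 4,023.20 → round up

4,024 bags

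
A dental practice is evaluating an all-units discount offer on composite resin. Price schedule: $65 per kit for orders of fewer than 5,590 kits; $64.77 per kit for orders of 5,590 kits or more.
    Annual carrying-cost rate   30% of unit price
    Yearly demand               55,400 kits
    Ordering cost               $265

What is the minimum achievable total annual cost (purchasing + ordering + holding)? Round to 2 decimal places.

H₁ = 30%×$65 = $19.5000;  H₂ = 30%×$64.77 = $19.4310
EOQ₁ = √(2×55,400×265/19.5000) = 1,227.09  (< 5,590, feasible at tier 1)
EOQ₂ = √(2×55,400×265/19.4310) = 1,229.26  (< 5,590 → use Q = 5,590 at tier-2 price)
TC(tier 1 (EOQ₁), Q≈1,227.1) = $3,624,928.21
TC(tier 2, Q≈5,590.0) = $3,645,193.94
Minimum at tier 1 (EOQ₁): $3,624,928.21

$3,624,928.21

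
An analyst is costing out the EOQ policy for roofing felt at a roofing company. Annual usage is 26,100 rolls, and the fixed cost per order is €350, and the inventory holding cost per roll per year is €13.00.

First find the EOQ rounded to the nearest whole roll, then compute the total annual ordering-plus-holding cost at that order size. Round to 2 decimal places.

2DS/H = 2·26,100·350/13 = 1,405,384.62
EOQ = √1,405,384.62 ≈ 1,185.49 → Q = 1,185 rolls
Orders/yr = 26,100/1,185 = 22.025; ordering cost = 22.025 × €350 = €7,708.86
Average inventory = 1,185/2 = 592.5; holding cost = 592.5 × €13 = €7,702.50
Total = €7,708.86 + €7,702.50 = €15,411.36

€15,411.36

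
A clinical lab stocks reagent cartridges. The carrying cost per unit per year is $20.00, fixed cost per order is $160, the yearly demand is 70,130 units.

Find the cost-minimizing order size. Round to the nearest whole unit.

2DS/H = 2·70,130·160/20 = 1,122,080.00
EOQ = √1,122,080.00 ≈ 1,059.28

1,059 units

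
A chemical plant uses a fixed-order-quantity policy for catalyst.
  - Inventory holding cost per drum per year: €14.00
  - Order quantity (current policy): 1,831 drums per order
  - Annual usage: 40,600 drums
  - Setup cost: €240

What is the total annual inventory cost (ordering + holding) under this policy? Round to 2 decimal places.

€18,138.68

Annual ordering cost = (D/Q)·S = (40,600/1,831) × 240 = €5,321.68
Annual holding cost  = (Q/2)·H = (1,831/2) × 14 = €12,817.00
Total = €5,321.68 + €12,817.00 = €18,138.68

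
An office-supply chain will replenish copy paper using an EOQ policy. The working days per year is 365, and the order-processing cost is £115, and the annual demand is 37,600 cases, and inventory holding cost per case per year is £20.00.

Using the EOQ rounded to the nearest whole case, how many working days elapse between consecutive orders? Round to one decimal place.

6.4 days

EOQ = √(2DS/H) = √(2 × 37,600 × 115 / 20)
    = √(432,400.00) ≈ 657.57 → Q = 658 cases
Days between orders = 365 / (D/Q) = 365 / 57.143 ≈ 6.388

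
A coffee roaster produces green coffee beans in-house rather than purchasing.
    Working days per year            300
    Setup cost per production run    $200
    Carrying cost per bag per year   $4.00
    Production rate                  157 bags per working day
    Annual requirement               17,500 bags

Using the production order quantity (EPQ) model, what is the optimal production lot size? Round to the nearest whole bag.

1,669 bags

Daily demand d = 17,500/300 = 58.333; p = 157; 1 − d/p = 0.62845
EPQ = √(2DS / (H(1 − d/p)))
    = √(2 × 17,500 × 200 / (4 × 0.62845)) ≈ 1,668.72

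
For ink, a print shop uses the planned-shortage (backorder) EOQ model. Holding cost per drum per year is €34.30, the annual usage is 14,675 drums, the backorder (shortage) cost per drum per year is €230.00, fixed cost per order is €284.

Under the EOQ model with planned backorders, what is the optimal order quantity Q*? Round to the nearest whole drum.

Q* = √(2DS/H) · √((H + b)/b)
   = √(2 × 14,675 × 284 / 34.3) · √((34.3 + 230) / 230)
   = 492.965 × 1.0720 ≈ 528.45

528 drums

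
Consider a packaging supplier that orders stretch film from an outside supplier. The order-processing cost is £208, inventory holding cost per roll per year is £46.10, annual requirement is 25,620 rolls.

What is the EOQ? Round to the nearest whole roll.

Q* = √(2·D·S / H) = √(2·25,620·208 / 46.1) = √231,191.3 ≈ 480.82

481 rolls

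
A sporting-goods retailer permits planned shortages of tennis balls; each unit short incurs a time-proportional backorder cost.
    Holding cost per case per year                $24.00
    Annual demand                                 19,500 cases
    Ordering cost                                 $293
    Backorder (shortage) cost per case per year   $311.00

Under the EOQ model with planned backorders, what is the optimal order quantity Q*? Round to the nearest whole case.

Basic EOQ = √(2·19,500·293/24) = 690.018
Backorder adjustment √((H+b)/b) = √((24+311)/311) = 1.0379
Q* = 690.018 × 1.0379 ≈ 716.15

716 cases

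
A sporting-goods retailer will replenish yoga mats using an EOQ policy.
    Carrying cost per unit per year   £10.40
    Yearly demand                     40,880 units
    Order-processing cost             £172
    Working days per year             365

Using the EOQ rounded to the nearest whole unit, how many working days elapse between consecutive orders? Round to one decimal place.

EOQ = √(2DS/H) = √(2 × 40,880 × 172 / 10.4)
    = √(1,352,184.62) ≈ 1,162.83 → Q = 1,163 units
Days between orders = 365 / (D/Q) = 365 / 35.150 ≈ 10.384

10.4 days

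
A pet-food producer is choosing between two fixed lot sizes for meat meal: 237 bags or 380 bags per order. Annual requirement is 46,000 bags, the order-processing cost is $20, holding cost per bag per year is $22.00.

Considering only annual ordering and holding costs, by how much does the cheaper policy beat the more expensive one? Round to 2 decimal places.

$112.20

For each Q, cost = (D/Q)·S + (Q/2)·H.
TC(237) = (46,000/237)×20 + (237/2)×22 = $6,488.86
TC(380) = (46,000/380)×20 + (380/2)×22 = $6,601.05
Cheaper: Q = 237.  Difference = $112.20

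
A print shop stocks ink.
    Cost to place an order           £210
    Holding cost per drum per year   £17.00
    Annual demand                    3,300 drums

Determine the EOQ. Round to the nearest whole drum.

2DS/H = 2·3,300·210/17 = 81,529.41
EOQ = √81,529.41 ≈ 285.53

286 drums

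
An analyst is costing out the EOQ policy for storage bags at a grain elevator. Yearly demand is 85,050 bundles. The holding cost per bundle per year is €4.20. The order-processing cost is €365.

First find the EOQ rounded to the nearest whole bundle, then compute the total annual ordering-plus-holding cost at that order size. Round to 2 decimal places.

2DS/H = 2·85,050·365/4.2 = 14,782,500.00
EOQ = √14,782,500.00 ≈ 3,844.80 → Q = 3,845 bundles
Orders/yr = 85,050/3,845 = 22.120; ordering cost = 22.120 × €365 = €8,073.67
Average inventory = 3,845/2 = 1922.5; holding cost = 1922.5 × €4.2 = €8,074.50
Total = €8,073.67 + €8,074.50 = €16,148.17

€16,148.17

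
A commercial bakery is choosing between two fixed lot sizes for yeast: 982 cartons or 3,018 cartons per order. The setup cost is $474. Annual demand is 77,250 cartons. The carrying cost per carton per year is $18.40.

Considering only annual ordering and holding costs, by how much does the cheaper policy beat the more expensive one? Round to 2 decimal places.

TC(Q) = (D/Q)S + (Q/2)H
TC(982) = (77,250/982)×474 + (982/2)×18.4 = $46,322.08
TC(3,018) = (77,250/3,018)×474 + (3,018/2)×18.4 = $39,898.30
Lots of 3,018 are cheaper by $6,423.77.

$6,423.77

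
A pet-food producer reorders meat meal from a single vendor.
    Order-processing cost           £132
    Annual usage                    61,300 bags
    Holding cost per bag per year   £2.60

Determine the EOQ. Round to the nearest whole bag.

2DS/H = 2·61,300·132/2.6 = 6,224,307.69
EOQ = √6,224,307.69 ≈ 2,494.86

2,495 bags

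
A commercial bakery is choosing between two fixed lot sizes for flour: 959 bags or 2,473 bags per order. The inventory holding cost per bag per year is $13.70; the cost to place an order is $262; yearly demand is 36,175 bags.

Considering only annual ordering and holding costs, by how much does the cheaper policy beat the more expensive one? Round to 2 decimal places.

$4,320.38

For each Q, cost = (D/Q)·S + (Q/2)·H.
TC(959) = (36,175/959)×262 + (959/2)×13.7 = $16,452.21
TC(2,473) = (36,175/2,473)×262 + (2,473/2)×13.7 = $20,772.58
Cheaper: Q = 959.  Difference = $4,320.38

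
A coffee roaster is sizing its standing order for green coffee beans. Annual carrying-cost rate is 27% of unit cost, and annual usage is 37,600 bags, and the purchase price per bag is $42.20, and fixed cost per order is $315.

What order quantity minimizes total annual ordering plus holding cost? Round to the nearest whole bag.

1,442 bags

H = i·C = 0.27 × $42.2 = $11.3940 per bag-year
EOQ = √(2DS/H) = √(2 × 37,600 × 315 / 11.394)
    = √(2,078,988.94) ≈ 1,441.87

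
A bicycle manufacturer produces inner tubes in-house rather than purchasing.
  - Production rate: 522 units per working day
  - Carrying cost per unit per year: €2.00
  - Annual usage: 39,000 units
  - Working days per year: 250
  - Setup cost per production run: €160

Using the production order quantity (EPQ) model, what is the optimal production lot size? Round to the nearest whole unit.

Daily demand d = 39,000/250 = 156.000; p = 522; 1 − d/p = 0.70115
EPQ = √(2DS / (H(1 − d/p)))
    = √(2 × 39,000 × 160 / (2 × 0.70115)) ≈ 2,983.23

2,983 units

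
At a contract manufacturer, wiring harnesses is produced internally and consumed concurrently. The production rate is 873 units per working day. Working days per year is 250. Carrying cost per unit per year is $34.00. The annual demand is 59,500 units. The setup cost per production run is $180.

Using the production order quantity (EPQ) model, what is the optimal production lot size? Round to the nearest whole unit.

931 units

Daily demand d = 59,500/250 = 238.000; p = 873; 1 − d/p = 0.72738
EPQ = √(2DS / (H(1 − d/p)))
    = √(2 × 59,500 × 180 / (34 × 0.72738)) ≈ 930.66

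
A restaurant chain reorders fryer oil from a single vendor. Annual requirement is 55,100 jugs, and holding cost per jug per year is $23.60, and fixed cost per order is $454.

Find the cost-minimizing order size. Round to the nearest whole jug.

Q* = √(2·D·S / H) = √(2·55,100·454 / 23.6) = √2,119,949.2 ≈ 1,456.00

1,456 jugs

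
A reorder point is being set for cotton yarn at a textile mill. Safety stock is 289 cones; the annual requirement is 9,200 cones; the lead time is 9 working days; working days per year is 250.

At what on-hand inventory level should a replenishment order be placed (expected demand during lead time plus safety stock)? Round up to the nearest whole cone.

Daily demand d = 9,200 / 250 = 36.800 cones/day
Demand during lead time = 36.800 × 9 = 331.20
Reorder point = 331.20 + 289 = 620.20 → round up

621 cones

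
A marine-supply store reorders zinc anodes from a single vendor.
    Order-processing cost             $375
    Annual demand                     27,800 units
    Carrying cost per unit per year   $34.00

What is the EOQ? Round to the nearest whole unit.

EOQ = √(2DS/H) = √(2 × 27,800 × 375 / 34)
    = √(613,235.29) ≈ 783.09

783 units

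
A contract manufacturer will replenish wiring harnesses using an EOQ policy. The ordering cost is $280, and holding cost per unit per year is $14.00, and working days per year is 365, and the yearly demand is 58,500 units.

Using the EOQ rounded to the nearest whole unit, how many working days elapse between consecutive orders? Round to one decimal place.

9.5 days

Q* = √(2·D·S / H) = √(2·58,500·280 / 14) = √2,340,000.0 ≈ 1,529.71 → Q = 1,530 units
Cycle time = (working days × Q)/D = (365 × 1,530) / 58,500 = 9.546 days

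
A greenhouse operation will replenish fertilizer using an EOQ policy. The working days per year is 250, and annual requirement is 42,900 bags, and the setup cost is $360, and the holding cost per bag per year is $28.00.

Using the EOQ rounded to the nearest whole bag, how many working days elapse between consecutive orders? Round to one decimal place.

2DS/H = 2·42,900·360/28 = 1,103,142.86
EOQ = √1,103,142.86 ≈ 1,050.31 → Q = 1,050 bags
Days between orders = 250 / (D/Q) = 250 / 40.857 ≈ 6.119

6.1 days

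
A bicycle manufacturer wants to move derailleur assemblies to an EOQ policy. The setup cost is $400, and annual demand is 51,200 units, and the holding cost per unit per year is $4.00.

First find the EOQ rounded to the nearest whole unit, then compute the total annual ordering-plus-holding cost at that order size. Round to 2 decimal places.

Optimal lot size Q* = (2 × 51,200 × $400 / $4)^½ ≈ 3,200.00 → Q = 3,200 units
Orders/yr = 51,200/3,200 = 16.000; ordering cost = 16.000 × $400 = $6,400.00
Average inventory = 3,200/2 = 1600; holding cost = 1600 × $4 = $6,400.00
Total = $6,400.00 + $6,400.00 = $12,800.00

$12,800.00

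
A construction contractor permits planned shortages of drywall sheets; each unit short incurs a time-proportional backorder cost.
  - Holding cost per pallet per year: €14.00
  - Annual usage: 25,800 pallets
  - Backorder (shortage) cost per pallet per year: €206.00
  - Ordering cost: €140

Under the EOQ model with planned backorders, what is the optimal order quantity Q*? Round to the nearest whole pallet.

Basic EOQ = √(2·25,800·140/14) = 718.331
Backorder adjustment √((H+b)/b) = √((14+206)/206) = 1.0334
Q* = 718.331 × 1.0334 ≈ 742.34

742 pallets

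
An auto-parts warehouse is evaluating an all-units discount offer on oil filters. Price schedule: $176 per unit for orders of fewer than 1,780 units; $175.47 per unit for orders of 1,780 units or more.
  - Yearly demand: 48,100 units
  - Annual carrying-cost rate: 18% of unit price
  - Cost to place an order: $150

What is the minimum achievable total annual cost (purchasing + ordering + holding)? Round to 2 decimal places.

$8,472,270.66

H₁ = 18%×$176 = $31.6800;  H₂ = 18%×$175.47 = $31.5846
EOQ₁ = √(2×48,100×150/31.6800) = 674.90  (< 1,780, feasible at tier 1)
EOQ₂ = √(2×48,100×150/31.5846) = 675.92  (< 1,780 → use Q = 1,780 at tier-2 price)
TC(tier 1 (EOQ₁), Q≈674.9) = $8,486,980.89
TC(tier 2, Q≈1,780.0) = $8,472,270.66
Minimum at tier 2: $8,472,270.66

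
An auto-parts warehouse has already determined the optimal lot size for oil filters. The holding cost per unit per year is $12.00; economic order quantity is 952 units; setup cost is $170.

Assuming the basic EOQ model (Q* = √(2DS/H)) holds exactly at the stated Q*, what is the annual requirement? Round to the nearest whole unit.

31,987 units per year

Since Q* = (2DS/H)^½, squaring gives Q*²·H = 2DS.
D = Q²H / (2S) = 952² × 12 / (2 × 170) = 31,987.20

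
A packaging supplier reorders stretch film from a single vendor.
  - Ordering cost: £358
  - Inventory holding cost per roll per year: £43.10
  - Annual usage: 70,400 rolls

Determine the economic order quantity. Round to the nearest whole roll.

1,081 rolls

Optimal lot size Q* = (2 × 70,400 × £358 / £43.1)^½ ≈ 1,081.44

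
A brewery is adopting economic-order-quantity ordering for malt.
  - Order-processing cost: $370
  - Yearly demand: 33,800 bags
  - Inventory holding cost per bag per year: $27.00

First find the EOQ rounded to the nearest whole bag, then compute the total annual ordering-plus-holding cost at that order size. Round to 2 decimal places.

$25,987.00

2DS/H = 2·33,800·370/27 = 926,370.37
EOQ = √926,370.37 ≈ 962.48 → Q = 962 bags
Orders/yr = 33,800/962 = 35.135; ordering cost = 35.135 × $370 = $13,000.00
Average inventory = 962/2 = 481; holding cost = 481 × $27 = $12,987.00
Total = $13,000.00 + $12,987.00 = $25,987.00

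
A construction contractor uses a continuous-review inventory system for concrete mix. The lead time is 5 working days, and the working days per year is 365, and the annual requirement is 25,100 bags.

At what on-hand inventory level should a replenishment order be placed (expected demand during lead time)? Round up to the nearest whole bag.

344 bags

Daily demand d = 25,100 / 365 = 68.767 bags/day
Demand during lead time = 68.767 × 5 = 343.84
Reorder point = 343.84 → round up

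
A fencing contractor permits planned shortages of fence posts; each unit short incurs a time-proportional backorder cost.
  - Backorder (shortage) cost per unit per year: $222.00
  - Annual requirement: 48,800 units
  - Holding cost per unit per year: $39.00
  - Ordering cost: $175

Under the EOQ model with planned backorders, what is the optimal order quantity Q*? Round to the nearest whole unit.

Basic EOQ = √(2·48,800·175/39) = 661.777
Backorder adjustment √((H+b)/b) = √((39+222)/222) = 1.0843
Q* = 661.777 × 1.0843 ≈ 717.56

718 units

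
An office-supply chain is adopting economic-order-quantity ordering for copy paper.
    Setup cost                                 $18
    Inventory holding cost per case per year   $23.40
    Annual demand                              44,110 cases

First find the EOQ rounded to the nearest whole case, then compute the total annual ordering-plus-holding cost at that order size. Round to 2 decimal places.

$6,095.77

EOQ = √(2DS/H) = √(2 × 44,110 × 18 / 23.4)
    = √(67,861.54) ≈ 260.50 → Q = 261 cases
Annual ordering cost = (D/Q)·S = (44,110/261) × 18 = $3,042.07
Annual holding cost  = (Q/2)·H = (261/2) × 23.4 = $3,053.70
Total = $3,042.07 + $3,053.70 = $6,095.77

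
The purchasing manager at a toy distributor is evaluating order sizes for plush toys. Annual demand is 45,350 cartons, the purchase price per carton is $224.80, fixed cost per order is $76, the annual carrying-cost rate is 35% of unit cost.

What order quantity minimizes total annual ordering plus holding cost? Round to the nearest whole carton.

296 cartons

Carrying cost H = $224.8 × 35% = $78.6800/carton/yr
Optimal lot size Q* = (2 × 45,350 × $76 / $78.68)^½ ≈ 295.99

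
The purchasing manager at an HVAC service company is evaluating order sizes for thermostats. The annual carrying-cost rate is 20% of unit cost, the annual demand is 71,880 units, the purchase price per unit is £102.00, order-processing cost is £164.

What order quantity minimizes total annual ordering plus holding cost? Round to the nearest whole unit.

1,075 units

H = i·C = 0.2 × £102 = £20.4000 per unit-year
EOQ = √(2DS/H) = √(2 × 71,880 × 164 / 20.4)
    = √(1,155,717.65) ≈ 1,075.04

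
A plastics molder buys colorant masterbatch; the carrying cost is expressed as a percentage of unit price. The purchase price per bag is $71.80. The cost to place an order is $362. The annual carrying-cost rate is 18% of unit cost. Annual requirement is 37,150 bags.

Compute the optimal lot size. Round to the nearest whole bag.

1,443 bags

Holding cost per bag per year: H = 18% × $71.8 = $12.9240
2DS/H = 2·37,150·362/12.924 = 2,081,135.87
EOQ = √2,081,135.87 ≈ 1,442.61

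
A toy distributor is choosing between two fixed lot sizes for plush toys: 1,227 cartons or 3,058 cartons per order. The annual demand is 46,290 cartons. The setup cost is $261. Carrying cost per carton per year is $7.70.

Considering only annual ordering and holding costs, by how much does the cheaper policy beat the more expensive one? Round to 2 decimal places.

$1,153.67

For each Q, cost = (D/Q)·S + (Q/2)·H.
TC(1,227) = (46,290/1,227)×261 + (1,227/2)×7.7 = $14,570.48
TC(3,058) = (46,290/3,058)×261 + (3,058/2)×7.7 = $15,724.15
|ΔTC| = |$14,570.48 − $15,724.15| = $1,153.67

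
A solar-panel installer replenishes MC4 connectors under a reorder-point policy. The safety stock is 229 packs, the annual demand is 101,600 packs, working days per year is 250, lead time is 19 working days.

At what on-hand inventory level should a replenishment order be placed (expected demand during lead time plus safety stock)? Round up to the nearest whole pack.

Daily demand d = 101,600 / 250 = 406.400 packs/day
Demand during lead time = 406.400 × 19 = 7,721.60
Reorder point = 7,721.60 + 229 = 7,950.60 → round up

7,951 packs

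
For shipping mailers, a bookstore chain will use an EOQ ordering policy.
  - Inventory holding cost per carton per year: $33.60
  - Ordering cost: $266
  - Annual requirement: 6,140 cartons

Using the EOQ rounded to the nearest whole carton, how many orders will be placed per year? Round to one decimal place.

Q* = √(2·D·S / H) = √(2·6,140·266 / 33.6) = √97,216.7 ≈ 311.80 → Q = 312
N = D/Q = 6,140/312 ≈ 19.679 orders/yr

19.7 orders per year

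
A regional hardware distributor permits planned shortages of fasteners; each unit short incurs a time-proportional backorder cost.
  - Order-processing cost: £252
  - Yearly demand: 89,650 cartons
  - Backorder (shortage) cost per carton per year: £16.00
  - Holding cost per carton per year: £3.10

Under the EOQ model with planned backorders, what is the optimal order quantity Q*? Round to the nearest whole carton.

4,171 cartons

Basic EOQ = √(2·89,650·252/3.1) = 3,817.768
Backorder adjustment √((H+b)/b) = √((3.1+16)/16) = 1.0926
Q* = 3,817.768 × 1.0926 ≈ 4,171.25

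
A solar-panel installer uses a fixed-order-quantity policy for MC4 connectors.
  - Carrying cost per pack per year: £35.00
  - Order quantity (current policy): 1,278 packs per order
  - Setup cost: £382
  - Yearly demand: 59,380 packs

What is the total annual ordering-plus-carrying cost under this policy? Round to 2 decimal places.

Ordering: D/Q × S = 59,380/1,278 × £382 = £17,748.95
Holding:  Q/2 × H = 1,278/2 × £35 = £22,365.00
Total = £17,748.95 + £22,365.00 = £40,113.95

£40,113.95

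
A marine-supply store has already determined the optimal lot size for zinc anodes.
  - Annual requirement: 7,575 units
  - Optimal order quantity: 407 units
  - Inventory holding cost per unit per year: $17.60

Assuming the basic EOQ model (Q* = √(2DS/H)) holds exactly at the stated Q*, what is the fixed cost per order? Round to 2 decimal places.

$192.44

Since Q* = (2DS/H)^½, squaring gives Q*²·H = 2DS.
S = Q²H / (2D) = 407² × 17.6 / (2 × 7,575) = 192.4371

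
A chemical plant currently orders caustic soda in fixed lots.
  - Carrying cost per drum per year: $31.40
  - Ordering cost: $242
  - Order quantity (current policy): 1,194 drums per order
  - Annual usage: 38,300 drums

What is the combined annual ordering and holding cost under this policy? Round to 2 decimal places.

$26,508.45

Annual ordering cost = (D/Q)·S = (38,300/1,194) × 242 = $7,762.65
Annual holding cost  = (Q/2)·H = (1,194/2) × 31.4 = $18,745.80
Total = $7,762.65 + $18,745.80 = $26,508.45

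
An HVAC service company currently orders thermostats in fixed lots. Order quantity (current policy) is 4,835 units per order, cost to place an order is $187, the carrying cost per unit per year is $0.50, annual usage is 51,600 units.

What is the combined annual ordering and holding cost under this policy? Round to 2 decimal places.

$3,204.45

Orders/yr = 51,600/4,835 = 10.672; ordering cost = 10.672 × $187 = $1,995.70
Average inventory = 4,835/2 = 2417.5; holding cost = 2417.5 × $0.5 = $1,208.75
Total = $1,995.70 + $1,208.75 = $3,204.45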